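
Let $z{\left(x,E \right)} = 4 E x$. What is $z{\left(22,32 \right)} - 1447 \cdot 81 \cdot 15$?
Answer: $-1755289$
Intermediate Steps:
$z{\left(x,E \right)} = 4 E x$
$z{\left(22,32 \right)} - 1447 \cdot 81 \cdot 15 = 4 \cdot 32 \cdot 22 - 1447 \cdot 81 \cdot 15 = 2816 - 1758105 = -1755289$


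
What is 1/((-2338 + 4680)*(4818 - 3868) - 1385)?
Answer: 1/2223515 ≈ 4.4974e-7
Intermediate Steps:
1/((-2338 + 4680)*(4818 - 3868) - 1385) = 1/(2342*950 - 1385) = 1/(2224900 - 1385) = 1/2223515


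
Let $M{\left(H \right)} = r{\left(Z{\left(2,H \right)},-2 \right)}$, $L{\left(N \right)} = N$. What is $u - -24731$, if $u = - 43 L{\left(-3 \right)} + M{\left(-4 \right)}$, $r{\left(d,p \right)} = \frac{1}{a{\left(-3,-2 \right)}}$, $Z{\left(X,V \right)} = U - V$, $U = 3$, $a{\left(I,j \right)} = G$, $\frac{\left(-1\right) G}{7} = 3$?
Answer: $\frac{522059}{21} \approx 24860.0$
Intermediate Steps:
$G = -21$ ($G = \left(-7\right) 3 = -21$)
$a{\left(I,j \right)} = -21$
$Z{\left(X,V \right)} = 3 - V$
$r{\left(d,p \right)} = - \frac{1}{21}$ ($r{\left(d,p \right)} = \frac{1}{-21} = - \frac{1}{21}$)
$M{\left(H \right)} = - \frac{1}{21}$
$u = \frac{2708}{21}$ ($u = \left(-43\right) \left(-3\right) - \frac{1}{21} = 129 - \frac{1}{21} = \frac{2708}{21} \approx 128.95$)
$u - -24731 = \frac{2708}{21} - -24731 = \frac{2708}{21} + 24731 = \frac{522059}{21}$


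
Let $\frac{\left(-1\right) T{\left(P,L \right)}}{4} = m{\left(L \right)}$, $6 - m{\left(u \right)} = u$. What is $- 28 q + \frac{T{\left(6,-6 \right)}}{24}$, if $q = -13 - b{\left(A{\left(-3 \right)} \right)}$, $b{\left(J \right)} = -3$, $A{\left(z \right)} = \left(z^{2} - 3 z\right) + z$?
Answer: $278$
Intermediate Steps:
$m{\left(u \right)} = 6 - u$
$A{\left(z \right)} = z^{2} - 2 z$
$T{\left(P,L \right)} = -24 + 4 L$ ($T{\left(P,L \right)} = - 4 \left(6 - L\right) = -24 + 4 L$)
$q = -10$ ($q = -13 - -3 = -13 + 3 = -10$)
$- 28 q + \frac{T{\left(6,-6 \right)}}{24} = \left(-28\right) \left(-10\right) + \frac{-24 + 4 \left(-6\right)}{24} = 280 + \left(-24 - 24\right) \frac{1}{24} = 280 - 2 = 278$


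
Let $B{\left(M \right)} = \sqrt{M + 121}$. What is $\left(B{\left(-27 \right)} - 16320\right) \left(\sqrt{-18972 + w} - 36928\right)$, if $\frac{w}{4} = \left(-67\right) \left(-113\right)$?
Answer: $4 \left(9232 - \sqrt{707}\right) \left(16320 - \sqrt{94}\right) \approx 6.0057 \cdot 10^{8}$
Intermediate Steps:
$w = 30284$ ($w = 4 \left(\left(-67\right) \left(-113\right)\right) = 4 \cdot 7571 = 30284$)
$B{\left(M \right)} = \sqrt{121 + M}$
$\left(B{\left(-27 \right)} - 16320\right) \left(\sqrt{-18972 + w} - 36928\right) = \left(\sqrt{121 - 27} - 16320\right) \left(\sqrt{-18972 + 30284} - 36928\right) = \left(\sqrt{94} - 16320\right) \left(\sqrt{11312} - 36928\right) = \left(-16320 + \sqrt{94}\right) \left(4 \sqrt{707} - 36928\right) = \left(-16320 + \sqrt{94}\right) \left(-36928 + 4 \sqrt{707}\right) = \left(-36928 + 4 \sqrt{707}\right) \left(-16320 + \sqrt{94}\right)$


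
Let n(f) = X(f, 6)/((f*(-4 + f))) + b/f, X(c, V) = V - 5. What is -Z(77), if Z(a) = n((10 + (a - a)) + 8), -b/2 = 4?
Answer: 37/84 ≈ 0.44048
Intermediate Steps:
b = -8 (b = -2*4 = -8)
X(c, V) = -5 + V
n(f) = -8/f + 1/(f*(-4 + f)) (n(f) = (-5 + 6)/((f*(-4 + f))) - 8/f = 1*(1/(f*(-4 + f))) - 8/f = 1/(f*(-4 + f)) - 8/f = -8/f + 1/(f*(-4 + f)))
Z(a) = -37/84 (Z(a) = (33 - 8*((10 + (a - a)) + 8))/(((10 + (a - a)) + 8)*(-4 + ((10 + (a - a)) + 8))) = (33 - 8*((10 + 0) + 8))/(((10 + 0) + 8)*(-4 + ((10 + 0) + 8))) = (33 - 8*(10 + 8))/((10 + 8)*(-4 + (10 + 8))) = (33 - 8*18)/(18*(-4 + 18)) = (1/18)*(33 - 144)/14 = (1/18)*(1/14)*(-111) = -37/84)
-Z(77) = -1*(-37/84) = 37/84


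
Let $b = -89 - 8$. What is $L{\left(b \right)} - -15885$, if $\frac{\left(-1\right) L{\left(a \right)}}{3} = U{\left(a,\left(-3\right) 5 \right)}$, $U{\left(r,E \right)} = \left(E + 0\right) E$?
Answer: $15210$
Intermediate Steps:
$b = -97$ ($b = -89 - 8 = -97$)
$U{\left(r,E \right)} = E^{2}$ ($U{\left(r,E \right)} = E E = E^{2}$)
$L{\left(a \right)} = -675$ ($L{\left(a \right)} = - 3 \left(\left(-3\right) 5\right)^{2} = - 3 \left(-15\right)^{2} = \left(-3\right) 225 = -675$)
$L{\left(b \right)} - -15885 = -675 - -15885 = -675 + 15885 = 15210$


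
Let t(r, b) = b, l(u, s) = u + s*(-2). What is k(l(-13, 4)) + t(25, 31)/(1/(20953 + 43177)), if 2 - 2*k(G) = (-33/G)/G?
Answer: 584481125/294 ≈ 1.9880e+6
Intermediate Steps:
l(u, s) = u - 2*s
k(G) = 1 + 33/(2*G²) (k(G) = 1 - (-33/G)/(2*G) = 1 - (-33)/(2*G²) = 1 + 33/(2*G²))
k(l(-13, 4)) + t(25, 31)/(1/(20953 + 43177)) = (1 + 33/(2*(-13 - 2*4)²)) + 31/(1/(20953 + 43177)) = (1 + 33/(2*(-13 - 8)²)) + 31/(1/64130) = (1 + (33/2)/(-21)²) + 31/(1/64130) = (1 + (33/2)*(1/441)) + 31*64130 = (1 + 11/294) + 1988030 = 305/294 + 1988030 = 584481125/294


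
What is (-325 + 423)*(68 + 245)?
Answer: 30674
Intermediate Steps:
(-325 + 423)*(68 + 245) = 98*313 = 30674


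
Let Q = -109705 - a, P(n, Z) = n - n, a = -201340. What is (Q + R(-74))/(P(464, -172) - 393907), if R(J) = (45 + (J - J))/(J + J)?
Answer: -13561935/58298236 ≈ -0.23263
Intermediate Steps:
R(J) = 45/(2*J) (R(J) = (45 + 0)/((2*J)) = 45*(1/(2*J)) = 45/(2*J))
P(n, Z) = 0
Q = 91635 (Q = -109705 - 1*(-201340) = -109705 + 201340 = 91635)
(Q + R(-74))/(P(464, -172) - 393907) = (91635 + (45/2)/(-74))/(0 - 393907) = (91635 + (45/2)*(-1/74))/(-393907) = (91635 - 45/148)*(-1/393907) = (13561935/148)*(-1/393907) = -13561935/58298236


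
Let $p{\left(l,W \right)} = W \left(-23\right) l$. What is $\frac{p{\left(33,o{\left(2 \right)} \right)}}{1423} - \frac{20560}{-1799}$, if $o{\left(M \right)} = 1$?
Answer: $\frac{108527}{9961} \approx 10.895$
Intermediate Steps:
$p{\left(l,W \right)} = - 23 W l$
$\frac{p{\left(33,o{\left(2 \right)} \right)}}{1423} - \frac{20560}{-1799} = \frac{\left(-23\right) 1 \cdot 33}{1423} - \frac{20560}{-1799} = \left(-759\right) \frac{1}{1423} - - \frac{80}{7} = - \frac{759}{1423} + \frac{80}{7} = \frac{108527}{9961}$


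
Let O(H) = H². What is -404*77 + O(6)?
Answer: -31072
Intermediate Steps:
-404*77 + O(6) = -404*77 + 6² = -31108 + 36 = -31072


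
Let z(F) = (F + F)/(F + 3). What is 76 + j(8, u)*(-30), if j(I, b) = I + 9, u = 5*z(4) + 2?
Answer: -434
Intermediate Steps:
z(F) = 2*F/(3 + F) (z(F) = (2*F)/(3 + F) = 2*F/(3 + F))
u = 54/7 (u = 5*(2*4/(3 + 4)) + 2 = 5*(2*4/7) + 2 = 5*(2*4*(1/7)) + 2 = 5*(8/7) + 2 = 40/7 + 2 = 54/7 ≈ 7.7143)
j(I, b) = 9 + I
76 + j(8, u)*(-30) = 76 + (9 + 8)*(-30) = 76 + 17*(-30) = 76 - 510 = -434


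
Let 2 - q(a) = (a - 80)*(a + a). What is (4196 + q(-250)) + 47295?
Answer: -113507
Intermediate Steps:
q(a) = 2 - 2*a*(-80 + a) (q(a) = 2 - (a - 80)*(a + a) = 2 - (-80 + a)*2*a = 2 - 2*a*(-80 + a))
(4196 + q(-250)) + 47295 = (4196 + (2 - 2*(-250)**2 + 160*(-250))) + 47295 = (4196 + (2 - 2*62500 - 40000)) + 47295 = (4196 + (2 - 125000 - 40000)) + 47295 = (4196 - 164998) + 47295 = -160802 + 47295 = -113507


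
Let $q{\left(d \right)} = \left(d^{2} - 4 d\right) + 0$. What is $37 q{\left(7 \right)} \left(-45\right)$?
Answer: $-34965$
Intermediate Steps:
$q{\left(d \right)} = d^{2} - 4 d$
$37 q{\left(7 \right)} \left(-45\right) = 37 \cdot 7 \left(-4 + 7\right) \left(-45\right) = 37 \cdot 7 \cdot 3 \left(-45\right) = 37 \cdot 21 \left(-45\right) = 777 \left(-45\right) = -34965$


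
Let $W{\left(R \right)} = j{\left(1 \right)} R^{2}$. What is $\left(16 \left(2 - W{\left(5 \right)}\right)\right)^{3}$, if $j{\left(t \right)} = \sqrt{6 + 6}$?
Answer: $184352768 - 1538457600 \sqrt{3} \approx -2.4803 \cdot 10^{9}$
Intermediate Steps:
$j{\left(t \right)} = 2 \sqrt{3}$ ($j{\left(t \right)} = \sqrt{12} = 2 \sqrt{3}$)
$W{\left(R \right)} = 2 \sqrt{3} R^{2}$
$\left(16 \left(2 - W{\left(5 \right)}\right)\right)^{3} = \left(16 \left(2 - 2 \sqrt{3} \cdot 5^{2}\right)\right)^{3} = \left(16 \left(2 - 2 \sqrt{3} \cdot 25\right)\right)^{3} = \left(16 \left(2 - 50 \sqrt{3}\right)\right)^{3} = \left(32 - 800 \sqrt{3}\right)^{3}$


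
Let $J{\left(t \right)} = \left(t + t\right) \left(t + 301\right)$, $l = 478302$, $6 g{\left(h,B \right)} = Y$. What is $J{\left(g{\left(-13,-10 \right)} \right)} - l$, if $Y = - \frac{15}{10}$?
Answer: $- \frac{3827619}{8} \approx -4.7845 \cdot 10^{5}$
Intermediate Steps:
$Y = - \frac{3}{2}$ ($Y = \left(-15\right) \frac{1}{10} = - \frac{3}{2} \approx -1.5$)
$g{\left(h,B \right)} = - \frac{1}{4}$ ($g{\left(h,B \right)} = \frac{1}{6} \left(- \frac{3}{2}\right) = - \frac{1}{4}$)
$J{\left(t \right)} = 2 t \left(301 + t\right)$
$J{\left(g{\left(-13,-10 \right)} \right)} - l = 2 \left(- \frac{1}{4}\right) \left(301 - \frac{1}{4}\right) - 478302 = 2 \left(- \frac{1}{4}\right) \frac{1203}{4} - 478302 = - \frac{1203}{8} - 478302 = - \frac{3827619}{8}$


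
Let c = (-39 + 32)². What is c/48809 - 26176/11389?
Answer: -1277066323/555885701 ≈ -2.2974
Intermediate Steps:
c = 49 (c = (-7)² = 49)
c/48809 - 26176/11389 = 49/48809 - 26176/11389 = -1277066323/555885701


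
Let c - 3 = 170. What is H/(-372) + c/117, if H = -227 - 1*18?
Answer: 31007/14508 ≈ 2.1372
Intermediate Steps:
c = 173 (c = 3 + 170 = 173)
H = -245 (H = -227 - 18 = -245)
H/(-372) + c/117 = -245/(-372) + 173/117 = -245*(-1/372) + 173*(1/117) = 245/372 + 173/117 = 31007/14508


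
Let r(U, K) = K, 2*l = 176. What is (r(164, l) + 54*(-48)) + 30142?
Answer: 27638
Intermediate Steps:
l = 88 (l = (½)*176 = 88)
(r(164, l) + 54*(-48)) + 30142 = (88 + 54*(-48)) + 30142 = (88 - 2592) + 30142 = -2504 + 30142 = 27638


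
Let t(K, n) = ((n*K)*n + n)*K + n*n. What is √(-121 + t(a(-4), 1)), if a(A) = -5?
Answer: 10*I ≈ 10.0*I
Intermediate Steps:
t(K, n) = n² + K*(n + K*n²) (t(K, n) = ((K*n)*n + n)*K + n² = (K*n² + n)*K + n² = (n + K*n²)*K + n² = K*(n + K*n²) + n² = n² + K*(n + K*n²))
√(-121 + t(a(-4), 1)) = √(-121 + 1*(-5 + 1 + 1*(-5)²)) = √(-121 + 1*(-5 + 1 + 1*25)) = √(-121 + 1*(-5 + 1 + 25)) = √(-121 + 1*21) = √(-121 + 21) = √(-100) = 10*I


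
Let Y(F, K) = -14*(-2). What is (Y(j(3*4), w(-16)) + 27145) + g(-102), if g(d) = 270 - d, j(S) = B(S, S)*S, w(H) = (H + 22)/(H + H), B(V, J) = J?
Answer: 27545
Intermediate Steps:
w(H) = (22 + H)/(2*H) (w(H) = (22 + H)/((2*H)) = (22 + H)*(1/(2*H)) = (22 + H)/(2*H))
j(S) = S² (j(S) = S*S = S²)
Y(F, K) = 28
(Y(j(3*4), w(-16)) + 27145) + g(-102) = (28 + 27145) + (270 - 1*(-102)) = 27173 + (270 + 102) = 27173 + 372 = 27545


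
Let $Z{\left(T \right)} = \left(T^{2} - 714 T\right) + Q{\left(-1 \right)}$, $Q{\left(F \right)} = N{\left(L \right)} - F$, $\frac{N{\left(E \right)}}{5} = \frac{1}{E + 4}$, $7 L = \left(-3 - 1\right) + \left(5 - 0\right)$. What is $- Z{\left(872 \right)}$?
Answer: $- \frac{3995568}{29} \approx -1.3778 \cdot 10^{5}$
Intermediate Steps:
$L = \frac{1}{7}$ ($L = \frac{\left(-3 - 1\right) + \left(5 - 0\right)}{7} = \frac{-4 + \left(5 + 0\right)}{7} = \frac{-4 + 5}{7} = \frac{1}{7} \cdot 1 = \frac{1}{7} \approx 0.14286$)
$N{\left(E \right)} = \frac{5}{4 + E}$ ($N{\left(E \right)} = \frac{5}{E + 4} = \frac{5}{4 + E}$)
$Q{\left(F \right)} = \frac{35}{29} - F$ ($Q{\left(F \right)} = \frac{5}{4 + \frac{1}{7}} - F = \frac{5}{\frac{29}{7}} - F = 5 \cdot \frac{7}{29} - F = \frac{35}{29} - F$)
$Z{\left(T \right)} = \frac{64}{29} + T^{2} - 714 T$ ($Z{\left(T \right)} = \left(T^{2} - 714 T\right) + \left(\frac{35}{29} - -1\right) = \left(T^{2} - 714 T\right) + \left(\frac{35}{29} + 1\right) = \left(T^{2} - 714 T\right) + \frac{64}{29} = \frac{64}{29} + T^{2} - 714 T$)
$- Z{\left(872 \right)} = - (\frac{64}{29} + 872^{2} - 622608) = - (\frac{64}{29} + 760384 - 622608) = \left(-1\right) \frac{3995568}{29} = - \frac{3995568}{29}$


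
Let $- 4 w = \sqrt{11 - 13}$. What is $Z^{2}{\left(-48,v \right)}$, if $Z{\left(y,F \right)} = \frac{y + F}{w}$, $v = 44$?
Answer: $-128$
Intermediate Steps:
$w = - \frac{i \sqrt{2}}{4}$ ($w = - \frac{\sqrt{11 - 13}}{4} = - \frac{\sqrt{-2}}{4} = - \frac{i \sqrt{2}}{4} \approx - 0.35355 i$)
$Z{\left(y,F \right)} = 2 i \sqrt{2} \left(F + y\right)$ ($Z{\left(y,F \right)} = \frac{y + F}{\left(- \frac{1}{4}\right) i \sqrt{2}} = \left(F + y\right) 2 i \sqrt{2} = 2 i \sqrt{2} \left(F + y\right)$)
$Z^{2}{\left(-48,v \right)} = \left(2 i \sqrt{2} \left(44 - 48\right)\right)^{2} = \left(2 i \sqrt{2} \left(-4\right)\right)^{2} = \left(- 8 i \sqrt{2}\right)^{2} = -128$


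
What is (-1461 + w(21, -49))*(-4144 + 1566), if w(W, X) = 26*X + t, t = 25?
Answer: 6986380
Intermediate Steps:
w(W, X) = 25 + 26*X (w(W, X) = 26*X + 25 = 25 + 26*X)
(-1461 + w(21, -49))*(-4144 + 1566) = (-1461 + (25 + 26*(-49)))*(-4144 + 1566) = (-1461 + (25 - 1274))*(-2578) = (-1461 - 1249)*(-2578) = -2710*(-2578) = 6986380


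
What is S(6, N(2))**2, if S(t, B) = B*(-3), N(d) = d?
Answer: 36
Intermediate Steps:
S(t, B) = -3*B
S(6, N(2))**2 = (-3*2)**2 = (-6)**2 = 36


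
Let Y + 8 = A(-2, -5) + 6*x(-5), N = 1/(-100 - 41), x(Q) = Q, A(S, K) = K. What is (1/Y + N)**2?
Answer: 33856/36759969 ≈ 0.00092100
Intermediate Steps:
N = -1/141 (N = 1/(-141) = -1/141 ≈ -0.0070922)
Y = -43 (Y = -8 + (-5 + 6*(-5)) = -8 + (-5 - 30) = -8 - 35 = -43)
(1/Y + N)**2 = (1/(-43) - 1/141)**2 = (-1/43 - 1/141)**2 = (-184/6063)**2 = 33856/36759969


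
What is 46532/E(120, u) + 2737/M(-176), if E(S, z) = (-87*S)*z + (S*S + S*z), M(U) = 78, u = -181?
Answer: 71604713/2039180 ≈ 35.114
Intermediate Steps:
E(S, z) = S² - 86*S*z (E(S, z) = -87*S*z + (S² + S*z) = S² - 86*S*z)
46532/E(120, u) + 2737/M(-176) = 46532/((120*(120 - 86*(-181)))) + 2737/78 = 46532/((120*(120 + 15566))) + 2737*(1/78) = 46532/((120*15686)) + 2737/78 = 46532/1882320 + 2737/78 = 46532*(1/1882320) + 2737/78 = 11633/470580 + 2737/78 = 71604713/2039180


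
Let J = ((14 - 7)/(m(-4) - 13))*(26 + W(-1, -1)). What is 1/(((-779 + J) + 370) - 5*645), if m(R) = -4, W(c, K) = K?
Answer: -17/61953 ≈ -0.00027440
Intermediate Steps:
J = -175/17 (J = ((14 - 7)/(-4 - 13))*(26 - 1) = (7/(-17))*25 = (7*(-1/17))*25 = -7/17*25 = -175/17 ≈ -10.294)
1/(((-779 + J) + 370) - 5*645) = 1/(((-779 - 175/17) + 370) - 5*645) = 1/((-13418/17 + 370) - 3225) = 1/(-7128/17 - 3225) = 1/(-61953/17) = -17/61953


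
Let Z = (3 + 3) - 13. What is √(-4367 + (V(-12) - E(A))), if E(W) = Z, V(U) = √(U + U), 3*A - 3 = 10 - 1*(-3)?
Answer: √(-4360 + 2*I*√6) ≈ 0.0371 + 66.03*I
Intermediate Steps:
A = 16/3 (A = 1 + (10 - 1*(-3))/3 = 1 + (10 + 3)/3 = 1 + (⅓)*13 = 1 + 13/3 = 16/3 ≈ 5.3333)
Z = -7 (Z = 6 - 13 = -7)
V(U) = √2*√U (V(U) = √(2*U) = √2*√U)
E(W) = -7
√(-4367 + (V(-12) - E(A))) = √(-4367 + (√2*√(-12) - 1*(-7))) = √(-4367 + (√2*(2*I*√3) + 7)) = √(-4367 + (2*I*√6 + 7)) = √(-4367 + (7 + 2*I*√6)) = √(-4360 + 2*I*√6)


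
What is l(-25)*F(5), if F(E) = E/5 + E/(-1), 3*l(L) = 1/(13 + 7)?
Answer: -1/15 ≈ -0.066667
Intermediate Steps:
l(L) = 1/60 (l(L) = 1/(3*(13 + 7)) = (⅓)/20 = (⅓)*(1/20) = 1/60)
F(E) = -4*E/5 (F(E) = E*(⅕) + E*(-1) = E/5 - E = -4*E/5)
l(-25)*F(5) = (-⅘*5)/60 = (1/60)*(-4) = -1/15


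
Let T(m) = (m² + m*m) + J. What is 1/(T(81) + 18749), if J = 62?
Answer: 1/31933 ≈ 3.1316e-5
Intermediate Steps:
T(m) = 62 + 2*m² (T(m) = (m² + m*m) + 62 = (m² + m²) + 62 = 2*m² + 62 = 62 + 2*m²)
1/(T(81) + 18749) = 1/((62 + 2*81²) + 18749) = 1/((62 + 2*6561) + 18749) = 1/((62 + 13122) + 18749) = 1/(13184 + 18749) = 1/31933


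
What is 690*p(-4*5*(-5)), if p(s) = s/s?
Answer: 690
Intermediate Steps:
p(s) = 1
690*p(-4*5*(-5)) = 690*1 = 690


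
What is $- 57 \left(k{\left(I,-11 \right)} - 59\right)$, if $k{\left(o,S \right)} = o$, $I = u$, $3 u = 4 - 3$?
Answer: $3344$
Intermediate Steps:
$u = \frac{1}{3}$ ($u = \frac{4 - 3}{3} = \frac{1}{3} \cdot 1 = \frac{1}{3} \approx 0.33333$)
$I = \frac{1}{3} \approx 0.33333$
$- 57 \left(k{\left(I,-11 \right)} - 59\right) = - 57 \left(\frac{1}{3} - 59\right) = \left(-57\right) \left(- \frac{176}{3}\right) = 3344$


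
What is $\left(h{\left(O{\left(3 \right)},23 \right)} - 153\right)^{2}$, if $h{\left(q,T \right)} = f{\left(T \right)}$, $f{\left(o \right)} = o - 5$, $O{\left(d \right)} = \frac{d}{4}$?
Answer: $18225$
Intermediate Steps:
$O{\left(d \right)} = \frac{d}{4}$ ($O{\left(d \right)} = d \frac{1}{4} = \frac{d}{4}$)
$f{\left(o \right)} = -5 + o$
$h{\left(q,T \right)} = -5 + T$
$\left(h{\left(O{\left(3 \right)},23 \right)} - 153\right)^{2} = \left(\left(-5 + 23\right) - 153\right)^{2} = \left(18 - 153\right)^{2} = \left(-135\right)^{2} = 18225$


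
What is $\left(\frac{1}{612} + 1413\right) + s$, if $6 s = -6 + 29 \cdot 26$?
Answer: $\frac{941053}{612} \approx 1537.7$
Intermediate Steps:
$s = \frac{374}{3}$ ($s = \frac{-6 + 29 \cdot 26}{6} = \frac{-6 + 754}{6} = \frac{1}{6} \cdot 748 = \frac{374}{3} \approx 124.67$)
$\left(\frac{1}{612} + 1413\right) + s = \left(\frac{1}{612} + 1413\right) + \frac{374}{3} = \frac{864757}{612} + \frac{374}{3} = \frac{941053}{612}$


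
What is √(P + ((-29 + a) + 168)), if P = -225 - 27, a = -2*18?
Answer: I*√149 ≈ 12.207*I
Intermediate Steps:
a = -36
P = -252
√(P + ((-29 + a) + 168)) = √(-252 + ((-29 - 36) + 168)) = √(-252 + (-65 + 168)) = √(-252 + 103) = √(-149) = I*√149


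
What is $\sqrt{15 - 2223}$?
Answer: $4 i \sqrt{138} \approx 46.989 i$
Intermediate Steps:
$\sqrt{15 - 2223} = \sqrt{-2208} = 4 i \sqrt{138}$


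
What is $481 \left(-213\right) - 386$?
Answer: $-102839$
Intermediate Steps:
$481 \left(-213\right) - 386 = -102453 - 386 = -102839$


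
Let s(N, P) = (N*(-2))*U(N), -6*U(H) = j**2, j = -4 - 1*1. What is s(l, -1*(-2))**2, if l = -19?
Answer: 225625/9 ≈ 25069.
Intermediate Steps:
j = -5 (j = -4 - 1 = -5)
U(H) = -25/6 (U(H) = -1/6*(-5)**2 = -1/6*25 = -25/6)
s(N, P) = 25*N/3 (s(N, P) = (N*(-2))*(-25/6) = -2*N*(-25/6) = 25*N/3)
s(l, -1*(-2))**2 = ((25/3)*(-19))**2 = (-475/3)**2 = 225625/9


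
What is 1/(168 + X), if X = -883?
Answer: -1/715 ≈ -0.0013986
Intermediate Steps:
1/(168 + X) = 1/(168 - 883) = 1/(-715) = -1/715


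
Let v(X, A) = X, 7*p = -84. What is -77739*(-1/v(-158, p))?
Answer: -77739/158 ≈ -492.02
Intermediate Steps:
p = -12 (p = (1/7)*(-84) = -12)
-77739*(-1/v(-158, p)) = -77739/((-1*(-158))) = -77739/158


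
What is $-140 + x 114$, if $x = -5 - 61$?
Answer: $-7664$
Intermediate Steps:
$x = -66$ ($x = -5 - 61 = -66$)
$-140 + x 114 = -140 - 7524 = -7664$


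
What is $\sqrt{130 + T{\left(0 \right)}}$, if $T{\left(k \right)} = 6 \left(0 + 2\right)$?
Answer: $\sqrt{142} \approx 11.916$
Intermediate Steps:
$T{\left(k \right)} = 12$ ($T{\left(k \right)} = 6 \cdot 2 = 12$)
$\sqrt{130 + T{\left(0 \right)}} = \sqrt{130 + 12} = \sqrt{142}$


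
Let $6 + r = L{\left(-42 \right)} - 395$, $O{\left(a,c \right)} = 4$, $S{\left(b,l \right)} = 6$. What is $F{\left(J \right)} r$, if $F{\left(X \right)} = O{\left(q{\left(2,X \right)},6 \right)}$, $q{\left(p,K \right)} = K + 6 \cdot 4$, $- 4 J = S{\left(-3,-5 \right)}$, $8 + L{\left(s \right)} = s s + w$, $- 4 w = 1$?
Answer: $5419$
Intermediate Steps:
$w = - \frac{1}{4}$ ($w = \left(- \frac{1}{4}\right) 1 = - \frac{1}{4} \approx -0.25$)
$L{\left(s \right)} = - \frac{33}{4} + s^{2}$ ($L{\left(s \right)} = -8 + \left(s s - \frac{1}{4}\right) = -8 + \left(s^{2} - \frac{1}{4}\right) = -8 + \left(- \frac{1}{4} + s^{2}\right) = - \frac{33}{4} + s^{2}$)
$J = - \frac{3}{2}$ ($J = \left(- \frac{1}{4}\right) 6 = - \frac{3}{2} \approx -1.5$)
$q{\left(p,K \right)} = 24 + K$ ($q{\left(p,K \right)} = K + 24 = 24 + K$)
$F{\left(X \right)} = 4$
$r = \frac{5419}{4}$ ($r = -6 - \left(\frac{1613}{4} - 1764\right) = -6 + \left(\left(- \frac{33}{4} + 1764\right) - 395\right) = -6 + \left(\frac{7023}{4} - 395\right) = -6 + \frac{5443}{4} = \frac{5419}{4} \approx 1354.8$)
$F{\left(J \right)} r = 4 \cdot \frac{5419}{4} = 5419$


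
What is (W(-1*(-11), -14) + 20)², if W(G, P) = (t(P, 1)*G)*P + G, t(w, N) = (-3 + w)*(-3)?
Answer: 61199329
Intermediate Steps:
t(w, N) = 9 - 3*w
W(G, P) = G + G*P*(9 - 3*P) (W(G, P) = ((9 - 3*P)*G)*P + G = (G*(9 - 3*P))*P + G = G*P*(9 - 3*P) + G = G + G*P*(9 - 3*P))
(W(-1*(-11), -14) + 20)² = (-(-1*(-11))*(-1 + 3*(-14)*(-3 - 14)) + 20)² = (-1*11*(-1 + 3*(-14)*(-17)) + 20)² = (-1*11*(-1 + 714) + 20)² = (-1*11*713 + 20)² = (-7843 + 20)² = (-7823)² = 61199329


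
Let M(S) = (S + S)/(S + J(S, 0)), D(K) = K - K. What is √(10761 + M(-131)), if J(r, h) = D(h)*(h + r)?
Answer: √10763 ≈ 103.74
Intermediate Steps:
D(K) = 0
J(r, h) = 0 (J(r, h) = 0*(h + r) = 0)
M(S) = 2 (M(S) = (S + S)/(S + 0) = (2*S)/S = 2)
√(10761 + M(-131)) = √(10761 + 2) = √10763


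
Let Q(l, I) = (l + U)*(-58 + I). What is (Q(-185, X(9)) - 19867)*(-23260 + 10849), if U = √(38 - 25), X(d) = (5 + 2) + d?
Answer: 150135867 + 521262*√13 ≈ 1.5202e+8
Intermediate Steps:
X(d) = 7 + d
U = √13 ≈ 3.6056
Q(l, I) = (-58 + I)*(l + √13) (Q(l, I) = (l + √13)*(-58 + I) = (-58 + I)*(l + √13))
(Q(-185, X(9)) - 19867)*(-23260 + 10849) = ((-58*(-185) - 58*√13 + (7 + 9)*(-185) + (7 + 9)*√13) - 19867)*(-23260 + 10849) = ((10730 - 58*√13 + 16*(-185) + 16*√13) - 19867)*(-12411) = ((10730 - 58*√13 - 2960 + 16*√13) - 19867)*(-12411) = ((7770 - 42*√13) - 19867)*(-12411) = (-12097 - 42*√13)*(-12411) = 150135867 + 521262*√13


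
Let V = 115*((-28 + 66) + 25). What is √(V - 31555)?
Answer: I*√24310 ≈ 155.92*I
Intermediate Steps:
V = 7245 (V = 115*(38 + 25) = 115*63 = 7245)
√(V - 31555) = √(7245 - 31555) = √(-24310) = I*√24310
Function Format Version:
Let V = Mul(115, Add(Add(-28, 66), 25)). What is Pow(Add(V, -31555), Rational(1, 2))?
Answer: Mul(I, Pow(24310, Rational(1, 2))) ≈ Mul(155.92, I)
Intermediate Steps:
V = 7245 (V = Mul(115, Add(38, 25)) = Mul(115, 63) = 7245)
Pow(Add(V, -31555), Rational(1, 2)) = Pow(Add(7245, -31555), Rational(1, 2)) = Pow(-24310, Rational(1, 2)) = Mul(I, Pow(24310, Rational(1, 2)))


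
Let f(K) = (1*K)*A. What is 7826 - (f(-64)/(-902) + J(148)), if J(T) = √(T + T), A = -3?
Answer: 3529622/451 - 2*√74 ≈ 7809.0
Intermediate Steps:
J(T) = √2*√T (J(T) = √(2*T) = √2*√T)
f(K) = -3*K (f(K) = (1*K)*(-3) = K*(-3) = -3*K)
7826 - (f(-64)/(-902) + J(148)) = 7826 - (-3*(-64)/(-902) + √2*√148) = 7826 - (192*(-1/902) + √2*(2*√37)) = 7826 - (-96/451 + 2*√74) = 7826 + (96/451 - 2*√74) = 3529622/451 - 2*√74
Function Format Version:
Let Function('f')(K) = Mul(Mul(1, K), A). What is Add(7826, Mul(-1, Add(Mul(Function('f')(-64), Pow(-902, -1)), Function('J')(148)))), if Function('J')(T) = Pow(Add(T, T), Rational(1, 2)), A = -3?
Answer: Add(Rational(3529622, 451), Mul(-2, Pow(74, Rational(1, 2)))) ≈ 7809.0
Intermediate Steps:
Function('J')(T) = Mul(Pow(2, Rational(1, 2)), Pow(T, Rational(1, 2))) (Function('J')(T) = Pow(Mul(2, T), Rational(1, 2)) = Mul(Pow(2, Rational(1, 2)), Pow(T, Rational(1, 2))))
Function('f')(K) = Mul(-3, K) (Function('f')(K) = Mul(Mul(1, K), -3) = Mul(K, -3) = Mul(-3, K))
Add(7826, Mul(-1, Add(Mul(Function('f')(-64), Pow(-902, -1)), Function('J')(148)))) = Add(7826, Mul(-1, Add(Mul(Mul(-3, -64), Pow(-902, -1)), Mul(Pow(2, Rational(1, 2)), Pow(148, Rational(1, 2)))))) = Add(7826, Mul(-1, Add(Mul(192, Rational(-1, 902)), Mul(Pow(2, Rational(1, 2)), Mul(2, Pow(37, Rational(1, 2))))))) = Add(7826, Mul(-1, Add(Rational(-96, 451), Mul(2, Pow(74, Rational(1, 2)))))) = Add(7826, Add(Rational(96, 451), Mul(-2, Pow(74, Rational(1, 2))))) = Add(Rational(3529622, 451), Mul(-2, Pow(74, Rational(1, 2))))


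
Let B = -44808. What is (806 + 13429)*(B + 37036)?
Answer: -110634420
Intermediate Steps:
(806 + 13429)*(B + 37036) = (806 + 13429)*(-44808 + 37036) = 14235*(-7772) = -110634420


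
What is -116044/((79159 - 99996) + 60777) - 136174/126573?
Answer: -5031706693/1263831405 ≈ -3.9813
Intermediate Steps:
-116044/((79159 - 99996) + 60777) - 136174/126573 = -116044/(-20837 + 60777) - 136174*1/126573 = -116044/39940 - 136174/126573 = -116044*1/39940 - 136174/126573 = -29011/9985 - 136174/126573 = -5031706693/1263831405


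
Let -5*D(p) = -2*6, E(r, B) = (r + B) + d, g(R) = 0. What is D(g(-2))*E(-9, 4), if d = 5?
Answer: 0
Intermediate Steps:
E(r, B) = 5 + B + r (E(r, B) = (r + B) + 5 = (B + r) + 5 = 5 + B + r)
D(p) = 12/5 (D(p) = -(-2)*6/5 = -⅕*(-12) = 12/5)
D(g(-2))*E(-9, 4) = 12*(5 + 4 - 9)/5 = (12/5)*0 = 0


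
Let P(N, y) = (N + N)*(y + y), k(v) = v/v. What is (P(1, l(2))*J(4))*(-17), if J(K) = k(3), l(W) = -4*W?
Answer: 544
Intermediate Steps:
k(v) = 1
J(K) = 1
P(N, y) = 4*N*y (P(N, y) = (2*N)*(2*y) = 4*N*y)
(P(1, l(2))*J(4))*(-17) = ((4*1*(-4*2))*1)*(-17) = ((4*1*(-8))*1)*(-17) = -32*1*(-17) = -32*(-17) = 544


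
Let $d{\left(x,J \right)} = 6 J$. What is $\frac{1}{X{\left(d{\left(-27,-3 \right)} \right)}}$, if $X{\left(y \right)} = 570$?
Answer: $\frac{1}{570} \approx 0.0017544$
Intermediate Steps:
$\frac{1}{X{\left(d{\left(-27,-3 \right)} \right)}} = \frac{1}{570}$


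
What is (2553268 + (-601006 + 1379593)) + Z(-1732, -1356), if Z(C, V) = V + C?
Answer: 3328767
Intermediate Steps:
Z(C, V) = C + V
(2553268 + (-601006 + 1379593)) + Z(-1732, -1356) = (2553268 + (-601006 + 1379593)) + (-1732 - 1356) = (2553268 + 778587) - 3088 = 3331855 - 3088 = 3328767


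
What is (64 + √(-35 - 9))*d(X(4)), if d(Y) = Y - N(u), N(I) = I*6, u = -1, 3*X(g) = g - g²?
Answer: 128 + 4*I*√11 ≈ 128.0 + 13.266*I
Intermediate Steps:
X(g) = -g²/3 + g/3 (X(g) = (g - g²)/3 = -g²/3 + g/3)
N(I) = 6*I
d(Y) = 6 + Y (d(Y) = Y - 6*(-1) = Y - 1*(-6) = Y + 6 = 6 + Y)
(64 + √(-35 - 9))*d(X(4)) = (64 + √(-35 - 9))*(6 + (⅓)*4*(1 - 1*4)) = (64 + √(-44))*(6 + (⅓)*4*(1 - 4)) = (64 + 2*I*√11)*(6 + (⅓)*4*(-3)) = (64 + 2*I*√11)*(6 - 4) = (64 + 2*I*√11)*2 = 128 + 4*I*√11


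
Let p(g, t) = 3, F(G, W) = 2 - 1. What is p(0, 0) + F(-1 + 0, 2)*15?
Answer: 18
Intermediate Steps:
F(G, W) = 1
p(0, 0) + F(-1 + 0, 2)*15 = 3 + 1*15 = 3 + 15 = 18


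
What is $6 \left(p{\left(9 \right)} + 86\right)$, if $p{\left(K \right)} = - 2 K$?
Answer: $408$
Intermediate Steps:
$6 \left(p{\left(9 \right)} + 86\right) = 6 \left(\left(-2\right) 9 + 86\right) = 6 \left(-18 + 86\right) = 6 \cdot 68 = 408$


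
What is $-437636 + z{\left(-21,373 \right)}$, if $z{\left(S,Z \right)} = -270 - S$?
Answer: $-437885$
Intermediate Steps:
$-437636 + z{\left(-21,373 \right)} = -437636 - 249 = -437885$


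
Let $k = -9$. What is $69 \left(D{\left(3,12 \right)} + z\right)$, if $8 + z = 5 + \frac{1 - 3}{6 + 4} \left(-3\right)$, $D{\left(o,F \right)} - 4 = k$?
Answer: $- \frac{2553}{5} \approx -510.6$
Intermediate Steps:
$D{\left(o,F \right)} = -5$ ($D{\left(o,F \right)} = 4 - 9 = -5$)
$z = - \frac{12}{5}$ ($z = -8 + \left(5 + \frac{1 - 3}{6 + 4} \left(-3\right)\right) = -8 + \left(5 + - \frac{2}{10} \left(-3\right)\right) = -8 + \left(5 + \left(-2\right) \frac{1}{10} \left(-3\right)\right) = -8 + \left(5 - - \frac{3}{5}\right) = -8 + \left(5 + \frac{3}{5}\right) = -8 + \frac{28}{5} = - \frac{12}{5} \approx -2.4$)
$69 \left(D{\left(3,12 \right)} + z\right) = 69 \left(-5 - \frac{12}{5}\right) = 69 \left(- \frac{37}{5}\right) = - \frac{2553}{5}$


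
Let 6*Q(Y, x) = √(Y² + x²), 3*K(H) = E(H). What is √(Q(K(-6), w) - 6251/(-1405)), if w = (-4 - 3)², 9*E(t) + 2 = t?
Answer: √(2845580220 + 3948050*√1750393)/25290 ≈ 3.5519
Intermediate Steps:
E(t) = -2/9 + t/9
w = 49 (w = (-7)² = 49)
K(H) = -2/27 + H/27 (K(H) = (-2/9 + H/9)/3 = -2/27 + H/27)
Q(Y, x) = √(Y² + x²)/6
√(Q(K(-6), w) - 6251/(-1405)) = √(√((-2/27 + (1/27)*(-6))² + 49²)/6 - 6251/(-1405)) = √(√((-2/27 - 2/9)² + 2401)/6 - 6251*(-1/1405)) = √(√((-8/27)² + 2401)/6 + 6251/1405) = √(√(64/729 + 2401)/6 + 6251/1405) = √(√(1750393/729)/6 + 6251/1405) = √((√1750393/27)/6 + 6251/1405) = √(√1750393/162 + 6251/1405) = √(6251/1405 + √1750393/162)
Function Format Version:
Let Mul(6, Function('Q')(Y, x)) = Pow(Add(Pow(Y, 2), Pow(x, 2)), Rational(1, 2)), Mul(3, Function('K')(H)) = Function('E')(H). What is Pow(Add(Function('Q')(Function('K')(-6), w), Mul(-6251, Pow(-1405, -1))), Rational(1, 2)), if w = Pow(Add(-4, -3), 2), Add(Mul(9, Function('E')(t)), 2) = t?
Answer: Mul(Rational(1, 25290), Pow(Add(2845580220, Mul(3948050, Pow(1750393, Rational(1, 2)))), Rational(1, 2))) ≈ 3.5519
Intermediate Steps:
Function('E')(t) = Add(Rational(-2, 9), Mul(Rational(1, 9), t))
w = 49 (w = Pow(-7, 2) = 49)
Function('K')(H) = Add(Rational(-2, 27), Mul(Rational(1, 27), H)) (Function('K')(H) = Mul(Rational(1, 3), Add(Rational(-2, 9), Mul(Rational(1, 9), H))) = Add(Rational(-2, 27), Mul(Rational(1, 27), H)))
Function('Q')(Y, x) = Mul(Rational(1, 6), Pow(Add(Pow(Y, 2), Pow(x, 2)), Rational(1, 2)))
Pow(Add(Function('Q')(Function('K')(-6), w), Mul(-6251, Pow(-1405, -1))), Rational(1, 2)) = Pow(Add(Mul(Rational(1, 6), Pow(Add(Pow(Add(Rational(-2, 27), Mul(Rational(1, 27), -6)), 2), Pow(49, 2)), Rational(1, 2))), Mul(-6251, Pow(-1405, -1))), Rational(1, 2)) = Pow(Add(Mul(Rational(1, 6), Pow(Add(Pow(Add(Rational(-2, 27), Rational(-2, 9)), 2), 2401), Rational(1, 2))), Mul(-6251, Rational(-1, 1405))), Rational(1, 2)) = Pow(Add(Mul(Rational(1, 6), Pow(Add(Pow(Rational(-8, 27), 2), 2401), Rational(1, 2))), Rational(6251, 1405)), Rational(1, 2)) = Pow(Add(Mul(Rational(1, 6), Pow(Add(Rational(64, 729), 2401), Rational(1, 2))), Rational(6251, 1405)), Rational(1, 2)) = Pow(Add(Mul(Rational(1, 6), Pow(Rational(1750393, 729), Rational(1, 2))), Rational(6251, 1405)), Rational(1, 2)) = Pow(Add(Mul(Rational(1, 6), Mul(Rational(1, 27), Pow(1750393, Rational(1, 2)))), Rational(6251, 1405)), Rational(1, 2)) = Pow(Add(Mul(Rational(1, 162), Pow(1750393, Rational(1, 2))), Rational(6251, 1405)), Rational(1, 2)) = Pow(Add(Rational(6251, 1405), Mul(Rational(1, 162), Pow(1750393, Rational(1, 2)))), Rational(1, 2))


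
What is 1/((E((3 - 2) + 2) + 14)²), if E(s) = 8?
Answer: 1/484 ≈ 0.0020661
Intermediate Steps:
1/((E((3 - 2) + 2) + 14)²) = 1/((8 + 14)²) = 1/(22²) = 1/484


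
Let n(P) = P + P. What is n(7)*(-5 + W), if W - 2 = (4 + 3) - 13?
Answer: -126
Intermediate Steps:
n(P) = 2*P
W = -4 (W = 2 + ((4 + 3) - 13) = 2 + (7 - 13) = 2 - 6 = -4)
n(7)*(-5 + W) = (2*7)*(-5 - 4) = 14*(-9) = -126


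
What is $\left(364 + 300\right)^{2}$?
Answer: $440896$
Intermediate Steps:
$\left(364 + 300\right)^{2} = 664^{2} = 440896$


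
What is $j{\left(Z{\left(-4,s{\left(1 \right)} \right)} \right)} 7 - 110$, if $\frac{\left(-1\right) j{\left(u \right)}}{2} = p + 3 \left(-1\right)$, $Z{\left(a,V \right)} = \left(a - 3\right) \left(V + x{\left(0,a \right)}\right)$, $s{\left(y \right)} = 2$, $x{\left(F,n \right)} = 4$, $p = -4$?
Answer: $-12$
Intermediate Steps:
$Z{\left(a,V \right)} = \left(-3 + a\right) \left(4 + V\right)$ ($Z{\left(a,V \right)} = \left(a - 3\right) \left(V + 4\right) = \left(-3 + a\right) \left(4 + V\right)$)
$j{\left(u \right)} = 14$ ($j{\left(u \right)} = - 2 \left(-4 + 3 \left(-1\right)\right) = - 2 \left(-4 - 3\right) = \left(-2\right) \left(-7\right) = 14$)
$j{\left(Z{\left(-4,s{\left(1 \right)} \right)} \right)} 7 - 110 = 14 \cdot 7 - 110 = 98 - 110 = -12$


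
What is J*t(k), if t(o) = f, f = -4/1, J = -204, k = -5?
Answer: 816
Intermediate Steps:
f = -4 (f = -4*1 = -4)
t(o) = -4
J*t(k) = -204*(-4) = 816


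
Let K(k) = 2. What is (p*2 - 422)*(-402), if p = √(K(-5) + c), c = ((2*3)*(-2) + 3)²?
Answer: 169644 - 804*√83 ≈ 1.6232e+5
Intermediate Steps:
c = 81 (c = (6*(-2) + 3)² = (-12 + 3)² = (-9)² = 81)
p = √83 (p = √(2 + 81) = √83 ≈ 9.1104)
(p*2 - 422)*(-402) = (√83*2 - 422)*(-402) = (2*√83 - 422)*(-402) = (-422 + 2*√83)*(-402) = 169644 - 804*√83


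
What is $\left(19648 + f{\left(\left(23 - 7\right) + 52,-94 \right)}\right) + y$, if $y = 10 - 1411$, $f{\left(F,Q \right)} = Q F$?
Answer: $11855$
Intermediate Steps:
$f{\left(F,Q \right)} = F Q$
$y = -1401$ ($y = 10 - 1411 = -1401$)
$\left(19648 + f{\left(\left(23 - 7\right) + 52,-94 \right)}\right) + y = \left(19648 + \left(\left(23 - 7\right) + 52\right) \left(-94\right)\right) - 1401 = \left(19648 + \left(16 + 52\right) \left(-94\right)\right) - 1401 = \left(19648 + 68 \left(-94\right)\right) - 1401 = \left(19648 - 6392\right) - 1401 = 13256 - 1401 = 11855$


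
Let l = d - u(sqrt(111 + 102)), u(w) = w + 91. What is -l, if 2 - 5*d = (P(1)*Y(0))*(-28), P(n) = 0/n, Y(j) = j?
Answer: 453/5 + sqrt(213) ≈ 105.19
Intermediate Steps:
u(w) = 91 + w
P(n) = 0
d = 2/5 (d = 2/5 - 0*0*(-28)/5 = 2/5 - 0*(-28) = 2/5 - 1/5*0 = 2/5 + 0 = 2/5 ≈ 0.40000)
l = -453/5 - sqrt(213) (l = 2/5 - (91 + sqrt(111 + 102)) = 2/5 - (91 + sqrt(213)) = 2/5 + (-91 - sqrt(213)) = -453/5 - sqrt(213) ≈ -105.19)
-l = -(-453/5 - sqrt(213)) = 453/5 + sqrt(213)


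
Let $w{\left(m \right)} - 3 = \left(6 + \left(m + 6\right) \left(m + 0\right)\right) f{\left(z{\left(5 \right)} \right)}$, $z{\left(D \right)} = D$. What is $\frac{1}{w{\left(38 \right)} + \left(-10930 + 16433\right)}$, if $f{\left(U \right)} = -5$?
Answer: $- \frac{1}{2884} \approx -0.00034674$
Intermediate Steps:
$w{\left(m \right)} = -27 - 5 m \left(6 + m\right)$ ($w{\left(m \right)} = 3 + \left(6 + \left(m + 6\right) \left(m + 0\right)\right) \left(-5\right) = 3 + \left(6 + \left(6 + m\right) m\right) \left(-5\right) = 3 + \left(6 + m \left(6 + m\right)\right) \left(-5\right) = 3 - \left(30 + 5 m \left(6 + m\right)\right) = -27 - 5 m \left(6 + m\right)$)
$\frac{1}{w{\left(38 \right)} + \left(-10930 + 16433\right)} = \frac{1}{\left(-27 - 1140 - 5 \cdot 38^{2}\right) + \left(-10930 + 16433\right)} = \frac{1}{\left(-27 - 1140 - 7220\right) + 5503} = \frac{1}{-8387 + 5503} = \frac{1}{-2884} = - \frac{1}{2884}$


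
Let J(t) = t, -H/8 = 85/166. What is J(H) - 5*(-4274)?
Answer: 1773370/83 ≈ 21366.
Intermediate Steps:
H = -340/83 (H = -680/166 = -8*85/166 = -340/83 ≈ -4.0964)
J(H) - 5*(-4274) = -340/83 - 5*(-4274) = -340/83 - 1*(-21370) = -340/83 + 21370 = 1773370/83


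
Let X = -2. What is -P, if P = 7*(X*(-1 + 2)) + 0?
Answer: 14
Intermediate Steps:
P = -14 (P = 7*(-2*(-1 + 2)) + 0 = 7*(-2*1) + 0 = 7*(-2) + 0 = -14 + 0 = -14)
-P = -1*(-14) = 14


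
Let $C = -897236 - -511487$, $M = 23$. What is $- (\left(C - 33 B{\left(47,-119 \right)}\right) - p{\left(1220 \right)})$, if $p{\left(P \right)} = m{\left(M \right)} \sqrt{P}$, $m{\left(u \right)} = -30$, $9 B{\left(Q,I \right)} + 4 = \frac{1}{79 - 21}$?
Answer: $\frac{22372595}{58} - 60 \sqrt{305} \approx 3.8469 \cdot 10^{5}$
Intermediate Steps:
$B{\left(Q,I \right)} = - \frac{77}{174}$ ($B{\left(Q,I \right)} = - \frac{4}{9} + \frac{1}{9 \left(79 - 21\right)} = - \frac{4}{9} + \frac{1}{9 \cdot 58} = - \frac{4}{9} + \frac{1}{9} \cdot \frac{1}{58} = - \frac{4}{9} + \frac{1}{522} = - \frac{77}{174}$)
$C = -385749$ ($C = -897236 + 511487 = -385749$)
$p{\left(P \right)} = - 30 \sqrt{P}$
$- (\left(C - 33 B{\left(47,-119 \right)}\right) - p{\left(1220 \right)}) = - (\left(-385749 - 33 \left(- \frac{77}{174}\right)\right) - - 30 \sqrt{1220}) = - (\left(-385749 - - \frac{847}{58}\right) - - 30 \cdot 2 \sqrt{305}) = - (\left(-385749 + \frac{847}{58}\right) - - 60 \sqrt{305}) = - (- \frac{22372595}{58} + 60 \sqrt{305}) = \frac{22372595}{58} - 60 \sqrt{305}$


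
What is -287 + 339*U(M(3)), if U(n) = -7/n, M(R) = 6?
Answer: -1365/2 ≈ -682.50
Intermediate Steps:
-287 + 339*U(M(3)) = -287 + 339*(-7/6) = -287 - 791/2 = -1365/2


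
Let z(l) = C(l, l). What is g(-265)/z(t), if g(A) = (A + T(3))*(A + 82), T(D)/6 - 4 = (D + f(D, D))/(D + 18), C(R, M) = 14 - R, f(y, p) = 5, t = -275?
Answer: 305793/2023 ≈ 151.16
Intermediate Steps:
T(D) = 24 + 6*(5 + D)/(18 + D) (T(D) = 24 + 6*((D + 5)/(D + 18)) = 24 + 6*((5 + D)/(18 + D)) = 24 + 6*(5 + D)/(18 + D))
z(l) = 14 - l
g(A) = (82 + A)*(184/7 + A) (g(A) = (A + 6*(77 + 5*3)/(18 + 3))*(A + 82) = (A + 6*(77 + 15)/21)*(82 + A) = (A + 6*(1/21)*92)*(82 + A) = (A + 184/7)*(82 + A) = (184/7 + A)*(82 + A) = (82 + A)*(184/7 + A))
g(-265)/z(t) = (15088/7 + (-265)² + (758/7)*(-265))/(14 - 1*(-275)) = (15088/7 + 70225 - 200870/7)/(14 + 275) = (305793/7)/289 = (305793/7)*(1/289) = 305793/2023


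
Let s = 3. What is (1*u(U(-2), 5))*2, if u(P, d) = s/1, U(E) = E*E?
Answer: 6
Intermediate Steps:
U(E) = E²
u(P, d) = 3 (u(P, d) = 3/1 = 3*1 = 3)
(1*u(U(-2), 5))*2 = (1*3)*2 = 3*2 = 6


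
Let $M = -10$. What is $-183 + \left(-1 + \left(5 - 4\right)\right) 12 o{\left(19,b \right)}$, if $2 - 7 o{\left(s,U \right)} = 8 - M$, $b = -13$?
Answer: $-183$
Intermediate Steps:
$o{\left(s,U \right)} = - \frac{16}{7}$ ($o{\left(s,U \right)} = \frac{2}{7} - \frac{8 - -10}{7} = \frac{2}{7} - \frac{8 + 10}{7} = \frac{2}{7} - \frac{18}{7} = - \frac{16}{7}$)
$-183 + \left(-1 + \left(5 - 4\right)\right) 12 o{\left(19,b \right)} = -183 + \left(-1 + \left(5 - 4\right)\right) 12 \left(- \frac{16}{7}\right) = -183 + \left(-1 + 1\right) 12 \left(- \frac{16}{7}\right) = -183 + 0 \cdot 12 \left(- \frac{16}{7}\right) = -183 + 0 \left(- \frac{16}{7}\right) = -183 + 0 = -183$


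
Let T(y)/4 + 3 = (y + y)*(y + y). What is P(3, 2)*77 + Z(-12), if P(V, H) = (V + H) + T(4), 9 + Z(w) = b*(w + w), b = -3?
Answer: 19236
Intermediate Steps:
T(y) = -12 + 16*y² (T(y) = -12 + 4*((y + y)*(y + y)) = -12 + 4*((2*y)*(2*y)) = -12 + 4*(4*y²) = -12 + 16*y²)
Z(w) = -9 - 6*w (Z(w) = -9 - 3*(w + w) = -9 - 6*w)
P(V, H) = 244 + H + V (P(V, H) = (V + H) + (-12 + 16*4²) = (H + V) + (-12 + 16*16) = (H + V) + (-12 + 256) = (H + V) + 244 = 244 + H + V)
P(3, 2)*77 + Z(-12) = (244 + 2 + 3)*77 + (-9 - 6*(-12)) = 249*77 + (-9 + 72) = 19173 + 63 = 19236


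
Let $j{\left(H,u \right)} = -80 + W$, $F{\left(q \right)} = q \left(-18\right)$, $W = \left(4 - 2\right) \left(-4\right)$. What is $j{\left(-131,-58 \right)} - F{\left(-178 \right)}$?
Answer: $-3292$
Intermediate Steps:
$W = -8$ ($W = 2 \left(-4\right) = -8$)
$F{\left(q \right)} = - 18 q$
$j{\left(H,u \right)} = -88$ ($j{\left(H,u \right)} = -80 - 8 = -88$)
$j{\left(-131,-58 \right)} - F{\left(-178 \right)} = -88 - \left(-18\right) \left(-178\right) = -88 - 3204 = -3292$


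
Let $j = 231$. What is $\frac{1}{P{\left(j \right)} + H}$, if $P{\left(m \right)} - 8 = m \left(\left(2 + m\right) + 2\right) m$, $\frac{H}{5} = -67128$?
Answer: $\frac{1}{12204203} \approx 8.1939 \cdot 10^{-8}$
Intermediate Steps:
$H = -335640$ ($H = 5 \left(-67128\right) = -335640$)
$P{\left(m \right)} = 8 + m^{2} \left(4 + m\right)$ ($P{\left(m \right)} = 8 + m \left(\left(2 + m\right) + 2\right) m = 8 + m \left(4 + m\right) m = 8 + m^{2} \left(4 + m\right)$)
$\frac{1}{P{\left(j \right)} + H} = \frac{1}{\left(8 + 231^{3} + 4 \cdot 231^{2}\right) - 335640} = \frac{1}{\left(8 + 12326391 + 4 \cdot 53361\right) - 335640} = \frac{1}{\left(8 + 12326391 + 213444\right) - 335640} = \frac{1}{12539843 - 335640} = \frac{1}{12204203}$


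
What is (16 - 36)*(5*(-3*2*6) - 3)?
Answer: 3660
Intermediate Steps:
(16 - 36)*(5*(-3*2*6) - 3) = -20*(5*(-6*6) - 3) = -20*(5*(-36) - 3) = -20*(-180 - 3) = -20*(-183) = 3660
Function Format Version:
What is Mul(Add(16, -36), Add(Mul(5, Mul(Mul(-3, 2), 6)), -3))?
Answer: 3660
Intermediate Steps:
Mul(Add(16, -36), Add(Mul(5, Mul(Mul(-3, 2), 6)), -3)) = Mul(-20, Add(Mul(5, Mul(-6, 6)), -3)) = Mul(-20, Add(Mul(5, -36), -3)) = Mul(-20, Add(-180, -3)) = Mul(-20, -183) = 3660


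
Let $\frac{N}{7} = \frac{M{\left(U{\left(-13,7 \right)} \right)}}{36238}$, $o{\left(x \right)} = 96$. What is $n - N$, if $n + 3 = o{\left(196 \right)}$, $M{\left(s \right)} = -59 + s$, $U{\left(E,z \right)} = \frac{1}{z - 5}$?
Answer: $\frac{6741087}{72476} \approx 93.011$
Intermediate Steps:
$U{\left(E,z \right)} = \frac{1}{-5 + z}$
$n = 93$ ($n = -3 + 96 = 93$)
$N = - \frac{819}{72476}$ ($N = 7 \frac{-59 + \frac{1}{-5 + 7}}{36238} = 7 \left(-59 + \frac{1}{2}\right) \frac{1}{36238} = 7 \left(\left(- \frac{117}{2}\right) \frac{1}{36238}\right) = 7 \left(- \frac{117}{72476}\right) = - \frac{819}{72476} \approx -0.0113$)
$n - N = 93 - - \frac{819}{72476} = 93 + \frac{819}{72476} = \frac{6741087}{72476}$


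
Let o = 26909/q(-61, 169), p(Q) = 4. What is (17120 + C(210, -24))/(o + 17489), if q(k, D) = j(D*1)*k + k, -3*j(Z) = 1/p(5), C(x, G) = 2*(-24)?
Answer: 11455312/11412211 ≈ 1.0038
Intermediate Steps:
C(x, G) = -48
j(Z) = -1/12 (j(Z) = -⅓/4 = -⅓*¼ = -1/12)
q(k, D) = 11*k/12 (q(k, D) = -k/12 + k = 11*k/12)
o = -322908/671 (o = 26909/(((11/12)*(-61))) = 26909/(-671/12) = 26909*(-12/671) = -322908/671 ≈ -481.23)
(17120 + C(210, -24))/(o + 17489) = (17120 - 48)/(-322908/671 + 17489) = 17072/(11412211/671) = 17072*(671/11412211) = 11455312/11412211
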